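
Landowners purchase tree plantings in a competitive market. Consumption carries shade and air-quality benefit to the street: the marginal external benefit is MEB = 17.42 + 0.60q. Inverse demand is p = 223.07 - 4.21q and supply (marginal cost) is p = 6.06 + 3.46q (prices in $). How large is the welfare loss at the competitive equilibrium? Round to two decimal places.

DWL = $83.67

Market equilibrium (private): 6.06 + 3.46q = 223.07 - 4.21q → q_m = 28.2934.
Social marginal benefit = demand + MEB = 240.49 - 3.61q.
Set SMB = MC: 240.49 - 3.61q = 6.06 + 3.46q → q* = 33.1584.
Height of the DWL triangle at q_m is SMB(q_m) − MC(q_m) = MEB(q_m) = 34.3960.
DWL = ½ × 4.8650 × 34.3960 = 83.6683.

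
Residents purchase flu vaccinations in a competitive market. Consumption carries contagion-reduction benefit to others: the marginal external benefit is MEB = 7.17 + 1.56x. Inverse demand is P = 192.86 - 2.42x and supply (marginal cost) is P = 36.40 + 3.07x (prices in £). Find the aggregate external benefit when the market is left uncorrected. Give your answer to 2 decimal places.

Market equilibrium (private): 36.40 + 3.07x = 192.86 - 2.42x → x_m = 28.4991.
Total external benefit = ∫₀^{x_m} (7.17 + 1.56x) dx = 7.17×28.4991 + ½×1.56×28.4991² = 837.8535.

£837.85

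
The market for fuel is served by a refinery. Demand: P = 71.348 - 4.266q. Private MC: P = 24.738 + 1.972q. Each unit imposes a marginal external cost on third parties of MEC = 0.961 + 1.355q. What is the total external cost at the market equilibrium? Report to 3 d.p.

45.005

Market equilibrium (private): 24.738 + 1.972q = 71.348 - 4.266q → q_m = 7.4719.
Total external cost = ∫₀^{q_m} (0.961 + 1.355q) dq = 0.961×7.4719 + ½×1.355×7.4719² = 45.0048.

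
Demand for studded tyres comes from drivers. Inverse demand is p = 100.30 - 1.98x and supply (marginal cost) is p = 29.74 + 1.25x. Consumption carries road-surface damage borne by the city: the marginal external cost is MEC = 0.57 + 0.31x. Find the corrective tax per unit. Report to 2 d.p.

tax = 6.70 per unit

Social marginal benefit = demand − MEC = 99.73 - 2.29x.
Set SMB = MC: 99.73 - 2.29x = 29.74 + 1.25x → x* = 19.7712.
The Pigouvian tax equals MEC at x*: 0.57 + 0.31×19.7712 = 6.6991.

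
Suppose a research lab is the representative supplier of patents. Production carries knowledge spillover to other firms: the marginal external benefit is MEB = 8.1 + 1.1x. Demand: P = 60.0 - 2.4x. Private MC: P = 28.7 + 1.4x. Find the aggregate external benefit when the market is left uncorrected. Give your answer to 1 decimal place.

104.0

Market equilibrium (private): 28.7 + 1.4x = 60.0 - 2.4x → x_m = 8.2368.
Total external benefit = ∫₀^{x_m} (8.1 + 1.1x) dx = 8.1×8.2368 + ½×1.1×8.2368² = 104.0328.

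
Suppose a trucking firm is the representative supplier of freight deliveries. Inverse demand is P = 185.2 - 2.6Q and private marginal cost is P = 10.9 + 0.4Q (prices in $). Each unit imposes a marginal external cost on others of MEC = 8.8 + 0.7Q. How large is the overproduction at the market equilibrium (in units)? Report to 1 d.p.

Market equilibrium (private): 10.9 + 0.4Q = 185.2 - 2.6Q → Q_m = 58.1000.
Social marginal cost = private MC + MEC = 19.7 + 1.1Q.
Set SMC = demand: 19.7 + 1.1Q = 185.2 - 2.6Q → Q* = 44.7297.
Gap = |58.1000 − 44.7297| = 13.3703.

13.4 units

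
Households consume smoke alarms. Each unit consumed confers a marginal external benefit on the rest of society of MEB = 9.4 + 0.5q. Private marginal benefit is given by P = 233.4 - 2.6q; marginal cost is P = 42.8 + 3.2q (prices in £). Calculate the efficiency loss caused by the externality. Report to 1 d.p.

DWL = £62.9

Market equilibrium (private): 42.8 + 3.2q = 233.4 - 2.6q → q_m = 32.8621.
Social marginal benefit = demand + MEB = 242.8 - 2.1q.
Set SMB = MC: 242.8 - 2.1q = 42.8 + 3.2q → q* = 37.7358.
The welfare-loss triangle has base |q_m − q*| and height MEB(q_m) (the vertical gap between SMB and MC is zero at q* and MEB at q_m).
DWL = ½ × 4.8737 × 25.8310 = 62.9463.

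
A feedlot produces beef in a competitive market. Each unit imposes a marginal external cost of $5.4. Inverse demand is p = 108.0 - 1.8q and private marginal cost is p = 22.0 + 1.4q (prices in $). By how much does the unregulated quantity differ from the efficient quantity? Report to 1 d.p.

Market equilibrium (private): 22.0 + 1.4q = 108.0 - 1.8q → q_m = 26.8750.
Social marginal cost = private MC + MEC = 27.4 + 1.4q.
Set SMC = demand: 27.4 + 1.4q = 108.0 - 1.8q → q* = 25.1875.
Gap = |26.8750 − 25.1875| = 1.6875.

1.7 units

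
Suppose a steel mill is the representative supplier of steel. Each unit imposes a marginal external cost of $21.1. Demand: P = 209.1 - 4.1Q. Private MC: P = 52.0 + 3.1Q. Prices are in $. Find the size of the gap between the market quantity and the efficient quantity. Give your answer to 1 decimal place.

2.9 units

Market equilibrium (private): 52.0 + 3.1Q = 209.1 - 4.1Q → Q_m = 21.8194.
Social marginal cost = private MC + MEC = 73.1 + 3.1Q.
Set SMC = demand: 73.1 + 3.1Q = 209.1 - 4.1Q → Q* = 18.8889.
Gap = |21.8194 − 18.8889| = 2.9305.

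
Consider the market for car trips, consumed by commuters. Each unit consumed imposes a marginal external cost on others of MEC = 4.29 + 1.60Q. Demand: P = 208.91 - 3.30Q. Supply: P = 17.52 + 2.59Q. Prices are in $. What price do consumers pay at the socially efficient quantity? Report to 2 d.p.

Social marginal benefit = demand − MEC = 204.62 - 4.90Q.
Set SMB = MC: 204.62 - 4.90Q = 17.52 + 2.59Q → Q* = 24.9800.
Consumer price on the demand curve at Q*: 208.91 − 3.30×24.9800 = 126.4760.

P = $126.48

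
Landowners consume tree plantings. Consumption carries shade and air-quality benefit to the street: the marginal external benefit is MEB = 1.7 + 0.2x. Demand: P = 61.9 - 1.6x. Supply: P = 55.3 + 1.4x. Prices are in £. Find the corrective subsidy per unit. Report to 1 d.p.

subsidy = £2.3 per unit

Social marginal benefit = demand + MEB = 63.6 - 1.4x.
Set SMB = MC: 63.6 - 1.4x = 55.3 + 1.4x → x* = 2.9643.
The Pigouvian subsidy equals MEB at x*: 1.7 + 0.2×2.9643 = 2.2929.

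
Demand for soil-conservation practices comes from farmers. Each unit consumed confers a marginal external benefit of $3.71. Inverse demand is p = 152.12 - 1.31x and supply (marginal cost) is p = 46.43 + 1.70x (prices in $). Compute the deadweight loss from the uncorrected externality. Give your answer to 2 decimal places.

DWL = $2.29

Market equilibrium (private): 46.43 + 1.70x = 152.12 - 1.31x → x_m = 35.1130.
Social marginal benefit = demand + MEB = 155.83 - 1.31x.
Set SMB = MC: 155.83 - 1.31x = 46.43 + 1.70x → x* = 36.3455.
The welfare-loss triangle has base |x_m − x*| and height MEB(x_m) (the vertical gap between SMB and MC is zero at x* and MEB at x_m).
DWL = ½ × 1.2325 × 3.7100 = 2.2863.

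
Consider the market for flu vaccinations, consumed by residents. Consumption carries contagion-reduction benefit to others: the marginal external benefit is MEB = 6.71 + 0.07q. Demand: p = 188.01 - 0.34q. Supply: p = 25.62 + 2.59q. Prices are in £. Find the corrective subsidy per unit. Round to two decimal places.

subsidy = £10.85 per unit

Social marginal benefit = demand + MEB = 194.72 - 0.27q.
Set SMB = MC: 194.72 - 0.27q = 25.62 + 2.59q → q* = 59.1259.
The Pigouvian subsidy equals MEB at q*: 6.71 + 0.07×59.1259 = 10.8488.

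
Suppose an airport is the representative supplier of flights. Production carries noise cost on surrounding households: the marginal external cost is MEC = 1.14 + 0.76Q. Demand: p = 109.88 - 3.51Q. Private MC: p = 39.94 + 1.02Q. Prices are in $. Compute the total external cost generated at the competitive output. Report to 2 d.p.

Market equilibrium (private): 39.94 + 1.02Q = 109.88 - 3.51Q → Q_m = 15.4393.
Total external cost = ∫₀^{Q_m} (1.14 + 0.76Q) dQ = 1.14×15.4393 + ½×0.76×15.4393² = 108.1822.

$108.18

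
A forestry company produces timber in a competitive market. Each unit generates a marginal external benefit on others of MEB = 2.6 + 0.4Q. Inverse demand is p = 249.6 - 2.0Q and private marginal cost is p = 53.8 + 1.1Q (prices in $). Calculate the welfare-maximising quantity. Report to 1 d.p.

Social marginal cost = private MC − MEB = 51.2 + 0.7Q.
Set SMC = demand: 51.2 + 0.7Q = 249.6 - 2.0Q → Q* = 73.4815.

Q* = 73.5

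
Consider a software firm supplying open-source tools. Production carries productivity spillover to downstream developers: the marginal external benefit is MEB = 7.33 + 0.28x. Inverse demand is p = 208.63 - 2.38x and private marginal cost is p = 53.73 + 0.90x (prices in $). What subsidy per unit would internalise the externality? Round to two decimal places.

Social marginal cost = private MC − MEB = 46.40 + 0.62x.
Set SMC = demand: 46.40 + 0.62x = 208.63 - 2.38x → x* = 54.0767.
The Pigouvian subsidy equals MEB at x*: 7.33 + 0.28×54.0767 = 22.4715.

subsidy = $22.47 per unit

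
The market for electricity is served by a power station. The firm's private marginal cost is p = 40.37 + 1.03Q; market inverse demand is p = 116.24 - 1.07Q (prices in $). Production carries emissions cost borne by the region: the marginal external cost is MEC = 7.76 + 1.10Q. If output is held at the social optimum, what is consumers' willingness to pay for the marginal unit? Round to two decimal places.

Social marginal cost = private MC + MEC = 48.13 + 2.13Q.
Set SMC = demand: 48.13 + 2.13Q = 116.24 - 1.07Q → Q* = 21.2844.
Consumer price on the demand curve at Q*: 116.24 − 1.07×21.2844 = 93.4657.

P = $93.47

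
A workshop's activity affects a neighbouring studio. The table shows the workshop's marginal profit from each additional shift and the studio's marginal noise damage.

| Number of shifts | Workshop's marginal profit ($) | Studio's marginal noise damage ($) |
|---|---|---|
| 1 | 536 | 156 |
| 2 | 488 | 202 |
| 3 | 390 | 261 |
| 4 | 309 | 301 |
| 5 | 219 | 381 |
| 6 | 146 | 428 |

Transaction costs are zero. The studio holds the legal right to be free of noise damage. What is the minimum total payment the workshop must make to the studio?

Efficient level: marginal profit ≥ marginal noise damage through level 4, so k* = 4.
With the studio holding the right, the workshop must at least compensate total damage at k*: 156 + 202 + 261 + 301 = 920.

$920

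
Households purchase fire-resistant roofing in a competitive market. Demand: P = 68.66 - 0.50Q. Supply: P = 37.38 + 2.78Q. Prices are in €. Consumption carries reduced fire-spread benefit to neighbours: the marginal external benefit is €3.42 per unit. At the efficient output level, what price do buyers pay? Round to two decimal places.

P = €63.37

Social marginal benefit = demand + MEB = 72.08 - 0.50Q.
Set SMB = MC: 72.08 - 0.50Q = 37.38 + 2.78Q → Q* = 10.5793.
Consumer price on the demand curve at Q*: 68.66 − 0.50×10.5793 = 63.3704.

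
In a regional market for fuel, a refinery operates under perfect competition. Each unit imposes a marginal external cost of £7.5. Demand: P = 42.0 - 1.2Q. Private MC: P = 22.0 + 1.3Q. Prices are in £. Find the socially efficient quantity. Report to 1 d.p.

Social marginal cost = private MC + MEC = 29.5 + 1.3Q.
Set SMC = demand: 29.5 + 1.3Q = 42.0 - 1.2Q → Q* = 5.0000.

Q* = 5.0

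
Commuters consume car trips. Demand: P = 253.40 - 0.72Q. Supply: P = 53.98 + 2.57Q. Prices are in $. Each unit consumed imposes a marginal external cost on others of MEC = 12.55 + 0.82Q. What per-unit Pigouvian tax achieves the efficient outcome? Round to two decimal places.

tax = $49.83 per unit

Social marginal benefit = demand − MEC = 240.85 - 1.54Q.
Set SMB = MC: 240.85 - 1.54Q = 53.98 + 2.57Q → Q* = 45.4672.
The Pigouvian tax equals MEC at Q*: 12.55 + 0.82×45.4672 = 49.8331.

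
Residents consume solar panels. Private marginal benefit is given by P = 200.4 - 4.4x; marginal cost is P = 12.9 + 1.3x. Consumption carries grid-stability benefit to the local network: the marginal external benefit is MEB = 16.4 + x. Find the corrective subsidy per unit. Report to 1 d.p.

Social marginal benefit = demand + MEB = 216.8 - 3.4x.
Set SMB = MC: 216.8 - 3.4x = 12.9 + 1.3x → x* = 43.3830.
The Pigouvian subsidy equals MEB at x*: 16.4 + 1.0×43.3830 = 59.7830.

subsidy = 59.8 per unit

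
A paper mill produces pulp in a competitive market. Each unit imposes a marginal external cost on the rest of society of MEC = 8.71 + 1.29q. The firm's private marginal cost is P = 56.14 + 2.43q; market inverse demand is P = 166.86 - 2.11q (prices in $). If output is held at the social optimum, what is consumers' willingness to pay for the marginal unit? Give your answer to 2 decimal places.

P = $129.94

Social marginal cost = private MC + MEC = 64.85 + 3.72q.
Set SMC = demand: 64.85 + 3.72q = 166.86 - 2.11q → q* = 17.4974.
Consumer price on the demand curve at q*: 166.86 − 2.11×17.4974 = 129.9405.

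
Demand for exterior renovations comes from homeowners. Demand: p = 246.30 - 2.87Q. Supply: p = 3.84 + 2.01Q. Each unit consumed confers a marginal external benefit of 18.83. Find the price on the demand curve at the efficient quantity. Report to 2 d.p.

P = 92.63

Social marginal benefit = demand + MEB = 265.13 - 2.87Q.
Set SMB = MC: 265.13 - 2.87Q = 3.84 + 2.01Q → Q* = 53.5430.
Consumer price on the demand curve at Q*: 246.30 − 2.87×53.5430 = 92.6316.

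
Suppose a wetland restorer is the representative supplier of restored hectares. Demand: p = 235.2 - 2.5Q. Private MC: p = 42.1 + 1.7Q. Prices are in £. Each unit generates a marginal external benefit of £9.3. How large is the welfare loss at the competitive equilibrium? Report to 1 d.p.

DWL = £10.3

Market equilibrium (private): 42.1 + 1.7Q = 235.2 - 2.5Q → Q_m = 45.9762.
Social marginal cost = private MC − MEB = 32.8 + 1.7Q.
Set SMC = demand: 32.8 + 1.7Q = 235.2 - 2.5Q → Q* = 48.1905.
The loss is the area between SMC and demand from Q* to Q_m; with linear curves that's a triangle of height MEB(Q_m).
DWL = ½ × 2.2143 × 9.3000 = 10.2965.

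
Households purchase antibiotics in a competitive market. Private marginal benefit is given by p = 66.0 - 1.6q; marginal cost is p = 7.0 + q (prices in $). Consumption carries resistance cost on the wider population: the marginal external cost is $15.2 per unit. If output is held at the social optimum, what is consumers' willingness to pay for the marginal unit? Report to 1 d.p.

P = $39.0

Social marginal benefit = demand − MEC = 50.8 - 1.6q.
Set SMB = MC: 50.8 - 1.6q = 7.0 + q → q* = 16.8462.
Consumer price on the demand curve at q*: 66.0 − 1.6×16.8462 = 39.0461.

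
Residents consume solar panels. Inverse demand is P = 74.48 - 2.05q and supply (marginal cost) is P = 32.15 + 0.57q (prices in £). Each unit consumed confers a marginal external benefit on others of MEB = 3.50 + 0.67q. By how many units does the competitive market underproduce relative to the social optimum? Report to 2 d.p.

7.35 units

Market equilibrium (private): 32.15 + 0.57q = 74.48 - 2.05q → q_m = 16.1565.
Social marginal benefit = demand + MEB = 77.98 - 1.38q.
Set SMB = MC: 77.98 - 1.38q = 32.15 + 0.57q → q* = 23.5026.
Gap = |16.1565 − 23.5026| = 7.3461.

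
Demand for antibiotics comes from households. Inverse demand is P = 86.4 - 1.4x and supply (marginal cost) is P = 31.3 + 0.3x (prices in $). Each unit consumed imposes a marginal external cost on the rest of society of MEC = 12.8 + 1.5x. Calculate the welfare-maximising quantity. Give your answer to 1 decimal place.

x* = 13.2

Social marginal benefit = demand − MEC = 73.6 - 2.9x.
Set SMB = MC: 73.6 - 2.9x = 31.3 + 0.3x → x* = 13.2188.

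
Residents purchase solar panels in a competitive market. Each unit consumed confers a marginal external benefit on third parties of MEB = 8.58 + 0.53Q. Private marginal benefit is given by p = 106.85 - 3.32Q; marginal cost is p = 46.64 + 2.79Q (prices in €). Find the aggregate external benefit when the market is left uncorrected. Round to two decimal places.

€110.28

Market equilibrium (private): 46.64 + 2.79Q = 106.85 - 3.32Q → Q_m = 9.8543.
Total external benefit = ∫₀^{Q_m} (8.58 + 0.53Q) dQ = 8.58×9.8543 + ½×0.53×9.8543² = 110.2833.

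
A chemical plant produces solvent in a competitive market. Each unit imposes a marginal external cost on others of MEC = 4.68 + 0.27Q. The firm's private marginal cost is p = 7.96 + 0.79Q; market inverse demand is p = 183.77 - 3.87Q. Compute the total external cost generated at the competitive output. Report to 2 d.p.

368.72

Market equilibrium (private): 7.96 + 0.79Q = 183.77 - 3.87Q → Q_m = 37.7275.
Total external cost = ∫₀^{Q_m} (4.68 + 0.27Q) dQ = 4.68×37.7275 + ½×0.27×37.7275² = 368.7189.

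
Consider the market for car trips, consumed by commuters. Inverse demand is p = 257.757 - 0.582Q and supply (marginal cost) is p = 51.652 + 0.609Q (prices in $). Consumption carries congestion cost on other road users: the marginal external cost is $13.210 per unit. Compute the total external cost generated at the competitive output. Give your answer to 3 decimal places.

$2286.018

Market equilibrium (private): 51.652 + 0.609Q = 257.757 - 0.582Q → Q_m = 173.0521.
Total external cost = MEC × Q_m = 13.210 × 173.0521 = 2286.0182.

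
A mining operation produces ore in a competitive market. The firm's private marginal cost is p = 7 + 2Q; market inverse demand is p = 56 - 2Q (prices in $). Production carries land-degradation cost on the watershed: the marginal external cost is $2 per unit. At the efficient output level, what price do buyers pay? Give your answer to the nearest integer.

Social marginal cost = private MC + MEC = 9 + 2Q.
Set SMC = demand: 9 + 2Q = 56 - 2Q → Q* = 11.7500.
Consumer price on the demand curve at Q*: 56 − 2×11.7500 = 32.5000.

P = $33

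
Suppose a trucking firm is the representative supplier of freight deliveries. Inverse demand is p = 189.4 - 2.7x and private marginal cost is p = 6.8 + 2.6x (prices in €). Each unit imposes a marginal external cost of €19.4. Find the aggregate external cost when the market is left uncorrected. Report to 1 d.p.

€668.4

Market equilibrium (private): 6.8 + 2.6x = 189.4 - 2.7x → x_m = 34.4528.
Total external cost = MEC × x_m = 19.4 × 34.4528 = 668.3843.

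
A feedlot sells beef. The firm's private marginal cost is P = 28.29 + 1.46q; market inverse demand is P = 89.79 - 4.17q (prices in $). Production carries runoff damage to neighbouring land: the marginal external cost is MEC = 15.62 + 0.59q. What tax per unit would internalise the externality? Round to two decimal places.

Social marginal cost = private MC + MEC = 43.91 + 2.05q.
Set SMC = demand: 43.91 + 2.05q = 89.79 - 4.17q → q* = 7.3762.
The Pigouvian tax equals MEC at q*: 15.62 + 0.59×7.3762 = 19.9720.

tax = $19.97 per unit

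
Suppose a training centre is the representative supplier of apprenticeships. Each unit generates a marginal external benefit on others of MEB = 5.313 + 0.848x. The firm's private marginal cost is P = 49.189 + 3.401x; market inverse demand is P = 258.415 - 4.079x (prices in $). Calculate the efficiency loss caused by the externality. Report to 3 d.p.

DWL = $63.548

Market equilibrium (private): 49.189 + 3.401x = 258.415 - 4.079x → x_m = 27.9714.
Social marginal cost = private MC − MEB = 43.876 + 2.553x.
Set SMC = demand: 43.876 + 2.553x = 258.415 - 4.079x → x* = 32.3491.
Height of the DWL triangle at x_m is demand(x_m) − SMC(x_m) = MEB(x_m) = 29.0327.
DWL = ½ × 4.3777 × 29.0327 = 63.5482.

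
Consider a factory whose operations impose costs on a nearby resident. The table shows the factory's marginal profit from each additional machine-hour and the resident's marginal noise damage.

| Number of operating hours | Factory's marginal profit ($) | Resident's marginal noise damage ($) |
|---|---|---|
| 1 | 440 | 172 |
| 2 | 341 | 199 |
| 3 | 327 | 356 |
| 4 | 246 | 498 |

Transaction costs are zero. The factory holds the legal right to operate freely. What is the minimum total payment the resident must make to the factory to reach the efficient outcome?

Left alone the factory would choose level 4 (marginal profit stays positive).
Efficient level: k* = 2 (marginal profit ≥ marginal noise damage through 2).
The resident must at least cover the factory's forgone profit from cutting 4→2: 327 + 246 = 573.

$573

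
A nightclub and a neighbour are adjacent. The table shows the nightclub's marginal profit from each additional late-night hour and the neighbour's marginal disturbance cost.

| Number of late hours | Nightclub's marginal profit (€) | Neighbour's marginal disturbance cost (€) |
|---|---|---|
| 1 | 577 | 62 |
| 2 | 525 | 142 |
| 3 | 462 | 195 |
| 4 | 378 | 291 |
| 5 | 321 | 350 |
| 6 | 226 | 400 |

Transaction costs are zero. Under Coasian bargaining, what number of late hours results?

4

Bargaining reaches the level where marginal profit last exceeds marginal disturbance cost.
That holds through level 4 (378 ≥ 291) but not at 5 (321 < 350).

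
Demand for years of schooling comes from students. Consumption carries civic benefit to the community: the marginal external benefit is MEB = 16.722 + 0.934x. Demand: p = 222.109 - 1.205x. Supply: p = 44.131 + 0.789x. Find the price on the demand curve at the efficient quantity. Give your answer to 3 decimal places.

Social marginal benefit = demand + MEB = 238.831 - 0.271x.
Set SMB = MC: 238.831 - 0.271x = 44.131 + 0.789x → x* = 183.6792.
Consumer price on the demand curve at x*: 222.109 − 1.205×183.6792 = 0.7756.

P = 0.776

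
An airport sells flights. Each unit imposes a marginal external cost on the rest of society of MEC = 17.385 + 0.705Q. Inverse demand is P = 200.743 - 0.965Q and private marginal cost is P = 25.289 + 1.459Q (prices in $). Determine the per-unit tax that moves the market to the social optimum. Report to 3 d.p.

tax = $53.000 per unit

Social marginal cost = private MC + MEC = 42.674 + 2.164Q.
Set SMC = demand: 42.674 + 2.164Q = 200.743 - 0.965Q → Q* = 50.5174.
The Pigouvian tax equals MEC at Q*: 17.385 + 0.705×50.5174 = 52.9998.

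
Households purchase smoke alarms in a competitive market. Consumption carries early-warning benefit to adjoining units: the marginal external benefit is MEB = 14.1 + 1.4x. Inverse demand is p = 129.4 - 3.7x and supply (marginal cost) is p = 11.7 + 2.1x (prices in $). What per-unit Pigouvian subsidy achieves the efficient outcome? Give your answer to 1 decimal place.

Social marginal benefit = demand + MEB = 143.5 - 2.3x.
Set SMB = MC: 143.5 - 2.3x = 11.7 + 2.1x → x* = 29.9545.
The Pigouvian subsidy equals MEB at x*: 14.1 + 1.4×29.9545 = 56.0363.

subsidy = $56.0 per unit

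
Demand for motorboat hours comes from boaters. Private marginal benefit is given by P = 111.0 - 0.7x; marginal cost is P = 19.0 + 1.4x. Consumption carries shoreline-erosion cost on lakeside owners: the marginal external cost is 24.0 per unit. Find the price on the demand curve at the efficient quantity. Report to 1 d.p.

P = 88.3

Social marginal benefit = demand − MEC = 87.0 - 0.7x.
Set SMB = MC: 87.0 - 0.7x = 19.0 + 1.4x → x* = 32.3810.
Consumer price on the demand curve at x*: 111.0 − 0.7×32.3810 = 88.3333.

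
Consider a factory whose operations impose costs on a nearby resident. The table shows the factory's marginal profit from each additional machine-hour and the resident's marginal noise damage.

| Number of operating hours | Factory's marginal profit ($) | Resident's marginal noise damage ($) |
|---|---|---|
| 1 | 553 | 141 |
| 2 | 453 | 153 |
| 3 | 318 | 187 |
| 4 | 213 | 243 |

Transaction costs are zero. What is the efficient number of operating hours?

Bargaining reaches the level where marginal profit last exceeds marginal noise damage.
That holds through level 3 (318 ≥ 187) but not at 4 (213 < 243).

3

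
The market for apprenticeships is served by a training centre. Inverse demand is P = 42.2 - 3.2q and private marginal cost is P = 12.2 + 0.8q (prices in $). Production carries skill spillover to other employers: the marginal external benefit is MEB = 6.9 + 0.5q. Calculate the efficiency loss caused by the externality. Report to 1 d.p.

Market equilibrium (private): 12.2 + 0.8q = 42.2 - 3.2q → q_m = 7.5000.
Social marginal cost = private MC − MEB = 5.3 + 0.3q.
Set SMC = demand: 5.3 + 0.3q = 42.2 - 3.2q → q* = 10.5429.
The loss is the area between SMC and demand from q* to q_m; with linear curves that's a triangle of height MEB(q_m).
DWL = ½ × 3.0429 × 10.6500 = 16.2034.

DWL = $16.2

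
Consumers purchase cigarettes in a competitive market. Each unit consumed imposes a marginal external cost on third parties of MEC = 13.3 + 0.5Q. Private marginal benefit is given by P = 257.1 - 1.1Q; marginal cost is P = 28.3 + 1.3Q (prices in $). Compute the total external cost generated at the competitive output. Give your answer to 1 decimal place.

$3540.0

Market equilibrium (private): 28.3 + 1.3Q = 257.1 - 1.1Q → Q_m = 95.3333.
Total external cost = ∫₀^{Q_m} (13.3 + 0.5Q) dQ = 13.3×95.3333 + ½×0.5×95.3333² = 3540.0424.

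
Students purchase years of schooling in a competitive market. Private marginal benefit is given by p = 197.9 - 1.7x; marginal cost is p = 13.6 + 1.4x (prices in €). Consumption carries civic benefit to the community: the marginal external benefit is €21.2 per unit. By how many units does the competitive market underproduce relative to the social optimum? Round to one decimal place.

Market equilibrium (private): 13.6 + 1.4x = 197.9 - 1.7x → x_m = 59.4516.
Social marginal benefit = demand + MEB = 219.1 - 1.7x.
Set SMB = MC: 219.1 - 1.7x = 13.6 + 1.4x → x* = 66.2903.
Gap = |59.4516 − 66.2903| = 6.8387.

6.8 units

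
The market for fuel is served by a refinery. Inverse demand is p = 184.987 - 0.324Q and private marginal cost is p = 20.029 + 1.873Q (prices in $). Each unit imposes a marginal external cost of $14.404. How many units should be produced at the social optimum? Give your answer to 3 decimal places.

Social marginal cost = private MC + MEC = 34.433 + 1.873Q.
Set SMC = demand: 34.433 + 1.873Q = 184.987 - 0.324Q → Q* = 68.5271.

Q* = 68.527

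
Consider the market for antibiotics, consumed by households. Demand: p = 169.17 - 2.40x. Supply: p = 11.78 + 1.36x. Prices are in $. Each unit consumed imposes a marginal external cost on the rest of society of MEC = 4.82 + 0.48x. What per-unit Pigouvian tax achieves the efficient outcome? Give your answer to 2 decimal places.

Social marginal benefit = demand − MEC = 164.35 - 2.88x.
Set SMB = MC: 164.35 - 2.88x = 11.78 + 1.36x → x* = 35.9835.
The Pigouvian tax equals MEC at x*: 4.82 + 0.48×35.9835 = 22.0921.

tax = $22.09 per unit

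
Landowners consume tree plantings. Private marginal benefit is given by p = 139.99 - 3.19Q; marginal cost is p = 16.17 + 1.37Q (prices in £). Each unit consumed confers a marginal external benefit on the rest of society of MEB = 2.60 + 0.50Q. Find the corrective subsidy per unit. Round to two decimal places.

subsidy = £18.17 per unit

Social marginal benefit = demand + MEB = 142.59 - 2.69Q.
Set SMB = MC: 142.59 - 2.69Q = 16.17 + 1.37Q → Q* = 31.1379.
The Pigouvian subsidy equals MEB at Q*: 2.60 + 0.50×31.1379 = 18.1690.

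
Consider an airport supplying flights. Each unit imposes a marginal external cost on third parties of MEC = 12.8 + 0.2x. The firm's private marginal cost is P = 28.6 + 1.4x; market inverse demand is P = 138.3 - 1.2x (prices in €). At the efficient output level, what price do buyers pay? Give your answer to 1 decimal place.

P = €96.8

Social marginal cost = private MC + MEC = 41.4 + 1.6x.
Set SMC = demand: 41.4 + 1.6x = 138.3 - 1.2x → x* = 34.6071.
Consumer price on the demand curve at x*: 138.3 − 1.2×34.6071 = 96.7715.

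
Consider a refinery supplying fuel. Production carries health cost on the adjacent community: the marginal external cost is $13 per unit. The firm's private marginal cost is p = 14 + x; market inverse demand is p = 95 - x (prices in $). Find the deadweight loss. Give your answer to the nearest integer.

Market equilibrium (private): 14 + x = 95 - x → x_m = 40.5000.
Social marginal cost = private MC + MEC = 27 + x.
Set SMC = demand: 27 + x = 95 - x → x* = 34.0000.
Height of the DWL triangle at x_m is SMC(x_m) − demand(x_m) = MEC(x_m) = 13.0000.
DWL = ½ × 6.5000 × 13.0000 = 42.2500.

DWL = $42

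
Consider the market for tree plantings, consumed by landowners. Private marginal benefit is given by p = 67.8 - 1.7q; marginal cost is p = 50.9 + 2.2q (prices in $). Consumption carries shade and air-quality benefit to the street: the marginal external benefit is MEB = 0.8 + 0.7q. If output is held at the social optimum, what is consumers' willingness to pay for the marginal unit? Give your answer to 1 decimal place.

P = $58.4

Social marginal benefit = demand + MEB = 68.6 - q.
Set SMB = MC: 68.6 - q = 50.9 + 2.2q → q* = 5.5313.
Consumer price on the demand curve at q*: 67.8 − 1.7×5.5313 = 58.3968.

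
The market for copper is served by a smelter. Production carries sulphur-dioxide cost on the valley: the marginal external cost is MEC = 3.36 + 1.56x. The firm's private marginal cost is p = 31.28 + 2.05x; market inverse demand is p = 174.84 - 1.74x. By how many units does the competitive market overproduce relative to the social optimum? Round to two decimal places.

11.67 units

Market equilibrium (private): 31.28 + 2.05x = 174.84 - 1.74x → x_m = 37.8786.
Social marginal cost = private MC + MEC = 34.64 + 3.61x.
Set SMC = demand: 34.64 + 3.61x = 174.84 - 1.74x → x* = 26.2056.
Gap = |37.8786 − 26.2056| = 11.6730.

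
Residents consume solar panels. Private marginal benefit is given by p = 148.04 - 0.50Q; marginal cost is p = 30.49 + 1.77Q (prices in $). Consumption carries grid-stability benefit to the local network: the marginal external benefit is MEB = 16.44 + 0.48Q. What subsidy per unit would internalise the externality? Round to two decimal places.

Social marginal benefit = demand + MEB = 164.48 - 0.02Q.
Set SMB = MC: 164.48 - 0.02Q = 30.49 + 1.77Q → Q* = 74.8547.
The Pigouvian subsidy equals MEB at Q*: 16.44 + 0.48×74.8547 = 52.3703.

subsidy = $52.37 per unit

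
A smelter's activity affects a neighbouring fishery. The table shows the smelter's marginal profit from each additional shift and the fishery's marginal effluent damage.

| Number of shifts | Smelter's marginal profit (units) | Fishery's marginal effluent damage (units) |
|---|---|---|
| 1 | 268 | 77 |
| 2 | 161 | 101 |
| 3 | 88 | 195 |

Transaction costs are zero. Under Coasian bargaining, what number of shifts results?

Bargaining reaches the level where marginal profit last exceeds marginal effluent damage.
That holds through level 2 (161 ≥ 101) but not at 3 (88 < 195).

2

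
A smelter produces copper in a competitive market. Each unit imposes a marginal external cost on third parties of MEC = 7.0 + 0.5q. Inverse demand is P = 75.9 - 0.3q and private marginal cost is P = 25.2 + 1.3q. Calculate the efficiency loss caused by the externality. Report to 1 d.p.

DWL = 124.2

Market equilibrium (private): 25.2 + 1.3q = 75.9 - 0.3q → q_m = 31.6875.
Social marginal cost = private MC + MEC = 32.2 + 1.8q.
Set SMC = demand: 32.2 + 1.8q = 75.9 - 0.3q → q* = 20.8095.
The loss is the area between SMC and demand from q* to q_m; with linear curves that's a triangle of height MEC(q_m).
DWL = ½ × 10.8780 × 22.8438 = 124.2474.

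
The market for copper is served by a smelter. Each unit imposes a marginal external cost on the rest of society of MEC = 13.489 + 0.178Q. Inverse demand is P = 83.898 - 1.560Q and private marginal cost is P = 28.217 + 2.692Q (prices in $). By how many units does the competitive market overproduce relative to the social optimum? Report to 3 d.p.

3.571 units

Market equilibrium (private): 28.217 + 2.692Q = 83.898 - 1.560Q → Q_m = 13.0952.
Social marginal cost = private MC + MEC = 41.706 + 2.870Q.
Set SMC = demand: 41.706 + 2.870Q = 83.898 - 1.560Q → Q* = 9.5242.
Gap = |13.0952 − 9.5242| = 3.5710.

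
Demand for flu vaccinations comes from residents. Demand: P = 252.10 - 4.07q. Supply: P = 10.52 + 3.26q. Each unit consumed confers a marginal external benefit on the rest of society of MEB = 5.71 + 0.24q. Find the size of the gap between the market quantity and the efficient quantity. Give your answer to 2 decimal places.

Market equilibrium (private): 10.52 + 3.26q = 252.10 - 4.07q → q_m = 32.9577.
Social marginal benefit = demand + MEB = 257.81 - 3.83q.
Set SMB = MC: 257.81 - 3.83q = 10.52 + 3.26q → q* = 34.8787.
Gap = |32.9577 − 34.8787| = 1.9210.

1.92 units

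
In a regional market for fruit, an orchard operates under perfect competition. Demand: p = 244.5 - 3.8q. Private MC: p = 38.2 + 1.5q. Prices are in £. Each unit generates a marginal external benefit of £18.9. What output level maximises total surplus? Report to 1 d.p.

q* = 42.5

Social marginal cost = private MC − MEB = 19.3 + 1.5q.
Set SMC = demand: 19.3 + 1.5q = 244.5 - 3.8q → q* = 42.4906.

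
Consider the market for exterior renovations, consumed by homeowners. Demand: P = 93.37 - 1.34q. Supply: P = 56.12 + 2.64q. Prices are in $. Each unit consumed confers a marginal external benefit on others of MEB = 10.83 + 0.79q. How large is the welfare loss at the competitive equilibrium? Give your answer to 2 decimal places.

Market equilibrium (private): 56.12 + 2.64q = 93.37 - 1.34q → q_m = 9.3593.
Social marginal benefit = demand + MEB = 104.20 - 0.55q.
Set SMB = MC: 104.20 - 0.55q = 56.12 + 2.64q → q* = 15.0721.
Between q* and q_m the wedge SMB − MC runs linearly from 0 to MEB(q_m), so the loss is a triangle.
DWL = ½ × 5.7128 × 18.2238 = 52.0545.

DWL = $52.05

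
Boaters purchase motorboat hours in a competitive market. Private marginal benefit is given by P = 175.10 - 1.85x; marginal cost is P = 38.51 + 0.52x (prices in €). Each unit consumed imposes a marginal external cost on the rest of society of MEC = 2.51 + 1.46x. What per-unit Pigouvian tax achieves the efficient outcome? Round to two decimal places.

Social marginal benefit = demand − MEC = 172.59 - 3.31x.
Set SMB = MC: 172.59 - 3.31x = 38.51 + 0.52x → x* = 35.0078.
The Pigouvian tax equals MEC at x*: 2.51 + 1.46×35.0078 = 53.6214.

tax = €53.62 per unit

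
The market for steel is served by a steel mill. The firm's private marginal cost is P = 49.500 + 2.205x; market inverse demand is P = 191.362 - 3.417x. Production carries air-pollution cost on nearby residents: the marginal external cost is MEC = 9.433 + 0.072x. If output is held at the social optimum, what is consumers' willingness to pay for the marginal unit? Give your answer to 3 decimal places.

P = 111.891

Social marginal cost = private MC + MEC = 58.933 + 2.277x.
Set SMC = demand: 58.933 + 2.277x = 191.362 - 3.417x → x* = 23.2576.
Consumer price on the demand curve at x*: 191.362 − 3.417×23.2576 = 111.8908.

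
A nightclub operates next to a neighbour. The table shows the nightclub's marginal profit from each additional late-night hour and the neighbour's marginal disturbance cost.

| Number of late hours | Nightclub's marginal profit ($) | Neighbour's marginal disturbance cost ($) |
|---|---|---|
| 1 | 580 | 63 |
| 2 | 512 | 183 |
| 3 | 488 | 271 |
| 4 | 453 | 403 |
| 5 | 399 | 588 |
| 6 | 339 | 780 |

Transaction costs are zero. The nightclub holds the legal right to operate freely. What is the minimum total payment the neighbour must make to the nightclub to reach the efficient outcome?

Left alone the nightclub would choose level 6 (marginal profit stays positive).
Efficient level: k* = 4 (marginal profit ≥ marginal disturbance cost through 4).
The neighbour must at least cover the nightclub's forgone profit from cutting 6→4: 399 + 339 = 738.

$738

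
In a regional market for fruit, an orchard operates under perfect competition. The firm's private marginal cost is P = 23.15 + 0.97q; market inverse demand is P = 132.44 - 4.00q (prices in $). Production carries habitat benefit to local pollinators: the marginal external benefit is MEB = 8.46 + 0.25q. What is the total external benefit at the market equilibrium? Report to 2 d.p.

Market equilibrium (private): 23.15 + 0.97q = 132.44 - 4.00q → q_m = 21.9899.
Total external benefit = ∫₀^{q_m} (8.46 + 0.25q) dq = 8.46×21.9899 + ½×0.25×21.9899² = 246.4790.

$246.48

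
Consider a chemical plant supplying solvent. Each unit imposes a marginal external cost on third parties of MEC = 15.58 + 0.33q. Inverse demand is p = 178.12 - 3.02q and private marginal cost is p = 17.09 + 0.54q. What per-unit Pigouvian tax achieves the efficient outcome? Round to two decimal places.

Social marginal cost = private MC + MEC = 32.67 + 0.87q.
Set SMC = demand: 32.67 + 0.87q = 178.12 - 3.02q → q* = 37.3907.
The Pigouvian tax equals MEC at q*: 15.58 + 0.33×37.3907 = 27.9189.

tax = 27.92 per unit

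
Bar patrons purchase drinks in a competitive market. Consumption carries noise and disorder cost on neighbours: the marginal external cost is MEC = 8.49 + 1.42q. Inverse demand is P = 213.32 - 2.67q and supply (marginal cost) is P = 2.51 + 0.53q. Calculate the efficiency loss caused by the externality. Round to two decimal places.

Market equilibrium (private): 2.51 + 0.53q = 213.32 - 2.67q → q_m = 65.8781.
Social marginal benefit = demand − MEC = 204.83 - 4.09q.
Set SMB = MC: 204.83 - 4.09q = 2.51 + 0.53q → q* = 43.7922.
Between q* and q_m the wedge MC − SMB runs linearly from 0 to MEC(q_m), so the loss is a triangle.
DWL = ½ × 22.0859 × 102.0369 = 1126.7884.

DWL = 1126.79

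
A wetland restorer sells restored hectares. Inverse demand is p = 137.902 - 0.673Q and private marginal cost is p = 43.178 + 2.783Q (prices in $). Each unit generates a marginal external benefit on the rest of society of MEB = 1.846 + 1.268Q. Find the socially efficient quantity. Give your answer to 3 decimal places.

Social marginal cost = private MC − MEB = 41.332 + 1.515Q.
Set SMC = demand: 41.332 + 1.515Q = 137.902 - 0.673Q → Q* = 44.1362.

Q* = 44.136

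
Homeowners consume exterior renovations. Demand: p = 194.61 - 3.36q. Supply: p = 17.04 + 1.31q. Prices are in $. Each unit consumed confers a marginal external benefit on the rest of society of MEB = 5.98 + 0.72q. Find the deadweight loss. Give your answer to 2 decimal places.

Market equilibrium (private): 17.04 + 1.31q = 194.61 - 3.36q → q_m = 38.0236.
Social marginal benefit = demand + MEB = 200.59 - 2.64q.
Set SMB = MC: 200.59 - 2.64q = 17.04 + 1.31q → q* = 46.4684.
Between q* and q_m the wedge SMB − MC runs linearly from 0 to MEB(q_m), so the loss is a triangle.
DWL = ½ × 8.4448 × 33.3570 = 140.8466.

DWL = $140.85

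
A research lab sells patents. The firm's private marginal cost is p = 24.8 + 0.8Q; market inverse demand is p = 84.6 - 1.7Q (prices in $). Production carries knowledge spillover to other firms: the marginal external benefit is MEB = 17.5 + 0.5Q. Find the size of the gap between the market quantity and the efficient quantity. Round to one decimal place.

14.7 units

Market equilibrium (private): 24.8 + 0.8Q = 84.6 - 1.7Q → Q_m = 23.9200.
Social marginal cost = private MC − MEB = 7.3 + 0.3Q.
Set SMC = demand: 7.3 + 0.3Q = 84.6 - 1.7Q → Q* = 38.6500.
Gap = |23.9200 − 38.6500| = 14.7300.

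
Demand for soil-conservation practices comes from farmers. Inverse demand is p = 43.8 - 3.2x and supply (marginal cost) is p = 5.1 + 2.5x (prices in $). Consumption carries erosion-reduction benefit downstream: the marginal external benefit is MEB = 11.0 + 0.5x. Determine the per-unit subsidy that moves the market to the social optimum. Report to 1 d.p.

Social marginal benefit = demand + MEB = 54.8 - 2.7x.
Set SMB = MC: 54.8 - 2.7x = 5.1 + 2.5x → x* = 9.5577.
The Pigouvian subsidy equals MEB at x*: 11.0 + 0.5×9.5577 = 15.7789.

subsidy = $15.8 per unit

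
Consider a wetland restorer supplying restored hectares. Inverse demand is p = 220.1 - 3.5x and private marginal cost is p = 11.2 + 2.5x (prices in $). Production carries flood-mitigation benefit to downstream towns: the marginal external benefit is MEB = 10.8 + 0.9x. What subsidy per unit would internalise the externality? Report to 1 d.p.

Social marginal cost = private MC − MEB = 0.4 + 1.6x.
Set SMC = demand: 0.4 + 1.6x = 220.1 - 3.5x → x* = 43.0784.
The Pigouvian subsidy equals MEB at x*: 10.8 + 0.9×43.0784 = 49.5706.

subsidy = $49.6 per unit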